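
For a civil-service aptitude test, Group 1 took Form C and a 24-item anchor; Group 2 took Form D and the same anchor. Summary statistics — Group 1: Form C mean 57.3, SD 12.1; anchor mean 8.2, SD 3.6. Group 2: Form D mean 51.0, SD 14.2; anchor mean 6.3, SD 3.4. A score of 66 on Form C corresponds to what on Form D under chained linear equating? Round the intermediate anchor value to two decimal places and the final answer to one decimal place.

Form C → anchor (Group 1): v = (3.6/12.1)(66 − 57.3) + 8.2 = 10.79
anchor → Form D (Group 2): y = (14.2/3.4)(10.79 − 6.3) + 51.0 = 69.8

69.8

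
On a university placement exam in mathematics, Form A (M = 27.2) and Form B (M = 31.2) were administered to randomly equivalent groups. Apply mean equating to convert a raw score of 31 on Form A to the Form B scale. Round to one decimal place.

35.0

Mean equating: y = x + (M_Y − M_X) = 31 + (31.2 − 27.2) = 35.0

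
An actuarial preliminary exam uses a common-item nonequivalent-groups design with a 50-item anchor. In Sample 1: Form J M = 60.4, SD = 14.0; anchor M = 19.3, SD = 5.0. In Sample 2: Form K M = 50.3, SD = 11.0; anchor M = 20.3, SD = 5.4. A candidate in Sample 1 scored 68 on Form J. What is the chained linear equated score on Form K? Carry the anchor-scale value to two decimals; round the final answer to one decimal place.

53.8

Form J → anchor (Sample 1): v = (5.0/14.0)(68 − 60.4) + 19.3 = 22.01
anchor → Form K (Sample 2): y = (11.0/5.4)(22.01 − 20.3) + 50.3 = 53.8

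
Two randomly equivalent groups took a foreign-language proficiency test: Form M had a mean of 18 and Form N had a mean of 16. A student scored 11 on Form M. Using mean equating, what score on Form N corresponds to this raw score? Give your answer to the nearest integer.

9

Mean equating: y = x + (M_Y − M_X) = 11 + (16 − 18) = 9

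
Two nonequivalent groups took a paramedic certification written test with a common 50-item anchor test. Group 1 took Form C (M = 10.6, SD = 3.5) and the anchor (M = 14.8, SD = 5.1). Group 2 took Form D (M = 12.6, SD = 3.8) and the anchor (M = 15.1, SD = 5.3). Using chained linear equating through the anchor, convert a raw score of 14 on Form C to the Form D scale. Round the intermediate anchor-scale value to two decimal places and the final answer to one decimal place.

Form C → anchor (Group 1): v = (5.1/3.5)(14 − 10.6) + 14.8 = 19.75
anchor → Form D (Group 2): y = (3.8/5.3)(19.75 − 15.1) + 12.6 = 15.9

15.9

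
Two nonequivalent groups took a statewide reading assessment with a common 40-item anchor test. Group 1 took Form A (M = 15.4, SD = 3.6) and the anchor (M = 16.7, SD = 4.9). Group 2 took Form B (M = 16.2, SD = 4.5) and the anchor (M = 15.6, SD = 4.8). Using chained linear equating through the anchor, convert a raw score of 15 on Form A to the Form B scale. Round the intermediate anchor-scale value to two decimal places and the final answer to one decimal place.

16.7

Form A → anchor (Group 1): v = (4.9/3.6)(15 − 15.4) + 16.7 = 16.16
anchor → Form B (Group 2): y = (4.5/4.8)(16.16 − 15.6) + 16.2 = 16.7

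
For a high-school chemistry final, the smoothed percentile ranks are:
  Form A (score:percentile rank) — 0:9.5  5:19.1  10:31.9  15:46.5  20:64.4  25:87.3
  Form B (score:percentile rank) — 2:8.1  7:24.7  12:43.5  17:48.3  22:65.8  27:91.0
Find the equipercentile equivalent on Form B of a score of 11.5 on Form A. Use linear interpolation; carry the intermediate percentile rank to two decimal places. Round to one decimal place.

10.1

PR of 11.5 on Form A: 31.9 + (11.5 − 10)/(15 − 10) × (46.5 − 31.9) = 36.28
On Form B, PR 36.28 falls between score 7 (PR 24.7) and 12 (PR 43.5).
Interpolate: 7 + (36.28 − 24.7)/(43.5 − 24.7) × (12 − 7) = 10.1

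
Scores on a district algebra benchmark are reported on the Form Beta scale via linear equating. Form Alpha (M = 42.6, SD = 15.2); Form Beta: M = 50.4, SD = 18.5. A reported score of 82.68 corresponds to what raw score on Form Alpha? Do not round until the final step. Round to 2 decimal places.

Invert y = (SD_Y/SD_X)(x − M_X) + M_Y:
x = (SD_X/SD_Y)(y − M_Y) + M_X = (15.2/18.5)(82.68 − 50.4) + 42.6
x = 0.821622 × 32.280 + 42.6 = 69.12

69.12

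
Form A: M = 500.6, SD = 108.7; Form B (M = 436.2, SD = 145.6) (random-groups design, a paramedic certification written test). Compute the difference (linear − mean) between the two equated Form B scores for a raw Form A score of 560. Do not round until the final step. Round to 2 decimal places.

20.16

Mean-equated: 560 + (436.2 − 500.6) = 495.60
Linear-equated: (145.6/108.7)(560 − 500.6) + 436.2 = 515.764
Difference = 515.764 − 495.60 = 20.16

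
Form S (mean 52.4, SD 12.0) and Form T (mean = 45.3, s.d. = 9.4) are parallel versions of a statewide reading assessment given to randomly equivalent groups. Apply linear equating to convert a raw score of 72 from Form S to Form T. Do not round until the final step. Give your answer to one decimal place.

60.7

Linear equating: y = (SD_Y/SD_X)(x − M_X) + M_Y
y = (9.4/12.0)(72 − 52.4) + 45.3
y = 0.783333 × 19.6 + 45.3 = 15.3533 + 45.3 = 60.7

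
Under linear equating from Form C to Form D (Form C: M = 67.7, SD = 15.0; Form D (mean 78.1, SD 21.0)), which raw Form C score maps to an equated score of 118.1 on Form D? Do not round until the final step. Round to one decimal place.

96.3

Invert y = (SD_Y/SD_X)(x − M_X) + M_Y:
x = (SD_X/SD_Y)(y − M_Y) + M_X = (15.0/21.0)(118.1 − 78.1) + 67.7
x = 0.714286 × 40.000 + 67.7 = 96.3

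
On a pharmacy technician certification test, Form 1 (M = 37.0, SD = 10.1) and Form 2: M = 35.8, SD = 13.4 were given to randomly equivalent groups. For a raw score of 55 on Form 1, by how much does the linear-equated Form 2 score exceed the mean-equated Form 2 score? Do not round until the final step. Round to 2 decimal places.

Mean-equated: 55 + (35.8 − 37.0) = 53.80
Linear-equated: (13.4/10.1)(55 − 37.0) + 35.8 = 59.681
Difference = 59.681 − 53.80 = 5.88

5.88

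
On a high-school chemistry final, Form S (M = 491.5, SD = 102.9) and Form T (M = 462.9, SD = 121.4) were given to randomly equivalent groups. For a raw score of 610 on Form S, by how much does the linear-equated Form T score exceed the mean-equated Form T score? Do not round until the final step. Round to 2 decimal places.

21.30

Mean-equated: 610 + (462.9 − 491.5) = 581.40
Linear-equated: (121.4/102.9)(610 − 491.5) + 462.9 = 602.705
Difference = 602.705 − 581.40 = 21.30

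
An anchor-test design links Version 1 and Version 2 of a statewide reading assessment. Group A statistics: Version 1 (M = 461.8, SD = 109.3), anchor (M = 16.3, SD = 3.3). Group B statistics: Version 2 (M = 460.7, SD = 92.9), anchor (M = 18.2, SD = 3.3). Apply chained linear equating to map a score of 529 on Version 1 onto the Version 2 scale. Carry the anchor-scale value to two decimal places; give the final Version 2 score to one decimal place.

Version 1 → anchor (Group A): v = (3.3/109.3)(529 − 461.8) + 16.3 = 18.33
anchor → Version 2 (Group B): y = (92.9/3.3)(18.33 − 18.2) + 460.7 = 464.4

464.4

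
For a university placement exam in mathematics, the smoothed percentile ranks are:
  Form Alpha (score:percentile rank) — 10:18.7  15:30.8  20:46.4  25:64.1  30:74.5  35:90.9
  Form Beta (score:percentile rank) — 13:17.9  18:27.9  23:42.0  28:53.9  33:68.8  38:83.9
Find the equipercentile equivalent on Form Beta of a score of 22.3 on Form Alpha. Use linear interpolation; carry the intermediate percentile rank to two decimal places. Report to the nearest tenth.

28.2

PR of 22.3 on Form Alpha: 46.4 + (22.3 − 20)/(25 − 20) × (64.1 − 46.4) = 54.54
On Form Beta, PR 54.54 falls between score 28 (PR 53.9) and 33 (PR 68.8).
Interpolate: 28 + (54.54 − 53.9)/(68.8 − 53.9) × (33 − 28) = 28.2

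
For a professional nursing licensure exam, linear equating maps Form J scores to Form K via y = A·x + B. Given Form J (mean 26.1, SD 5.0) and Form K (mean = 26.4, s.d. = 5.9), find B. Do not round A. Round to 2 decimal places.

-4.40

A = SD_Y / SD_X = 5.9 / 5.0 = 1.180000
B = M_Y − A·M_X = 26.4 − 1.180000 × 26.1 = -4.40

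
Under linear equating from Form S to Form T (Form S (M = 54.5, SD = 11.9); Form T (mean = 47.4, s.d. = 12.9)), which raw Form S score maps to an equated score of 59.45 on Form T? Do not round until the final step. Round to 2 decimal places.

Invert y = (SD_Y/SD_X)(x − M_X) + M_Y:
x = (SD_X/SD_Y)(y − M_Y) + M_X = (11.9/12.9)(59.45 − 47.4) + 54.5
x = 0.922481 × 12.050 + 54.5 = 65.62

65.62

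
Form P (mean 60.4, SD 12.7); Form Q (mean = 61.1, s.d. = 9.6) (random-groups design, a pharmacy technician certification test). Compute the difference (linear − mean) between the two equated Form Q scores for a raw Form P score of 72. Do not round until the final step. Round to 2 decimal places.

-2.83

Mean-equated: 72 + (61.1 − 60.4) = 72.70
Linear-equated: (9.6/12.7)(72 − 60.4) + 61.1 = 69.869
Difference = 69.869 − 72.70 = -2.83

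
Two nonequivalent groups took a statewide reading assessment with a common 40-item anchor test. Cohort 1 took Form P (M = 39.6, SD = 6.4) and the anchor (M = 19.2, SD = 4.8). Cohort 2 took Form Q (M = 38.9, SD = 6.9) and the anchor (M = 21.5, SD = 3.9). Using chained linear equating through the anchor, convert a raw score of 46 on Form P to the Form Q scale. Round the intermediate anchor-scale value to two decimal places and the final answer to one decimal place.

43.3

Form P → anchor (Cohort 1): v = (4.8/6.4)(46 − 39.6) + 19.2 = 24.00
anchor → Form Q (Cohort 2): y = (6.9/3.9)(24.00 − 21.5) + 38.9 = 43.3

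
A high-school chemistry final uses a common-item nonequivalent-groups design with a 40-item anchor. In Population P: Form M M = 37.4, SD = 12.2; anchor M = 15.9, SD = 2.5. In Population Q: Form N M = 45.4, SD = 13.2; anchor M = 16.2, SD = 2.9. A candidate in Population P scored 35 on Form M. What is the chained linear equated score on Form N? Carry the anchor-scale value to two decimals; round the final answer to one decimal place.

Form M → anchor (Population P): v = (2.5/12.2)(35 − 37.4) + 15.9 = 15.41
anchor → Form N (Population Q): y = (13.2/2.9)(15.41 − 16.2) + 45.4 = 41.8

41.8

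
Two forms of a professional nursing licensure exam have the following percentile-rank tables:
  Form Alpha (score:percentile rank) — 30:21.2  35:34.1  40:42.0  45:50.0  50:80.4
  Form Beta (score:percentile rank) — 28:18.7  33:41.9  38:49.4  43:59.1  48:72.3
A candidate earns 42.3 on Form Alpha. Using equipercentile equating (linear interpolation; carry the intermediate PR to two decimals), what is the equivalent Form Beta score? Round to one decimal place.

35.5

PR of 42.3 on Form Alpha: 42.0 + (42.3 − 40)/(45 − 40) × (50.0 − 42.0) = 45.68
On Form Beta, PR 45.68 falls between score 33 (PR 41.9) and 38 (PR 49.4).
Interpolate: 33 + (45.68 − 41.9)/(49.4 − 41.9) × (38 − 33) = 35.5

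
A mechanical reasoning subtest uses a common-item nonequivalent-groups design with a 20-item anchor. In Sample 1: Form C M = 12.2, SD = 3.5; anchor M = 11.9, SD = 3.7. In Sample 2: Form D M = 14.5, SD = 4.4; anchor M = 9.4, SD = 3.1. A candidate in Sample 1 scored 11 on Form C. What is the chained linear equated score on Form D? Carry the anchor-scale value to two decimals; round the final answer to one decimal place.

Form C → anchor (Sample 1): v = (3.7/3.5)(11 − 12.2) + 11.9 = 10.63
anchor → Form D (Sample 2): y = (4.4/3.1)(10.63 − 9.4) + 14.5 = 16.2

16.2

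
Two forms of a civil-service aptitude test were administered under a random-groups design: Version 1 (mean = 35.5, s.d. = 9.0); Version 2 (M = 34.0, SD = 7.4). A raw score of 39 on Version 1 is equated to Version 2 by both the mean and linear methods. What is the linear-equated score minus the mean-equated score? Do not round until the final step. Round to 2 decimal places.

Mean-equated: 39 + (34.0 − 35.5) = 37.50
Linear-equated: (7.4/9.0)(39 − 35.5) + 34.0 = 36.878
Difference = 36.878 − 37.50 = -0.62

-0.62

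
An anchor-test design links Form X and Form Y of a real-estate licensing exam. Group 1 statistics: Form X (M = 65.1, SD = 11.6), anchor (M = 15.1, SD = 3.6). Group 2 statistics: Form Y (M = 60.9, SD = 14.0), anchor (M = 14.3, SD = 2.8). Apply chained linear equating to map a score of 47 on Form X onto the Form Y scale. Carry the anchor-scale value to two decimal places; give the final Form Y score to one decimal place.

36.8

Form X → anchor (Group 1): v = (3.6/11.6)(47 − 65.1) + 15.1 = 9.48
anchor → Form Y (Group 2): y = (14.0/2.8)(9.48 − 14.3) + 60.9 = 36.8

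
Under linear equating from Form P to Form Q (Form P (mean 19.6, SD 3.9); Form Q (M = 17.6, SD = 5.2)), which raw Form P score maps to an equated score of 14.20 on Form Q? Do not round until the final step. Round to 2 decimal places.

17.05

Invert y = (SD_Y/SD_X)(x − M_X) + M_Y:
x = (SD_X/SD_Y)(y − M_Y) + M_X = (3.9/5.2)(14.20 − 17.6) + 19.6
x = 0.750000 × -3.400 + 19.6 = 17.05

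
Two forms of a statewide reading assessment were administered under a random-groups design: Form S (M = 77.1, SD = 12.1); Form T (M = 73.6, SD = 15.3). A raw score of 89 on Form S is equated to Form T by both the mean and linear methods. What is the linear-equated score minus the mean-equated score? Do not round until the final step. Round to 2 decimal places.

Mean-equated: 89 + (73.6 − 77.1) = 85.50
Linear-equated: (15.3/12.1)(89 − 77.1) + 73.6 = 88.647
Difference = 88.647 − 85.50 = 3.15

3.15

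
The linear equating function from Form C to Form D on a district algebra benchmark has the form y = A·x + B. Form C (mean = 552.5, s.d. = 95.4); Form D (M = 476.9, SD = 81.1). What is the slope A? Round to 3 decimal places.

A = SD_Y / SD_X = 81.1 / 95.4 = 0.850

0.850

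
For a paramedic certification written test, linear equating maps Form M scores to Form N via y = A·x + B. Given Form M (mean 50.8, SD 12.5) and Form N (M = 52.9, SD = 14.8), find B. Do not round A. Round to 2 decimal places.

-7.25

A = SD_Y / SD_X = 14.8 / 12.5 = 1.184000
B = M_Y − A·M_X = 52.9 − 1.184000 × 50.8 = -7.25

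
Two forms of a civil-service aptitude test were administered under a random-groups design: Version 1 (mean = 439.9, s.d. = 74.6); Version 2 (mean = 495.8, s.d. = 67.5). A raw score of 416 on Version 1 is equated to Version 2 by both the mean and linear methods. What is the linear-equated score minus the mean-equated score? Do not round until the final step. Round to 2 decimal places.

Mean-equated: 416 + (495.8 − 439.9) = 471.90
Linear-equated: (67.5/74.6)(416 − 439.9) + 495.8 = 474.175
Difference = 474.175 − 471.90 = 2.27

2.27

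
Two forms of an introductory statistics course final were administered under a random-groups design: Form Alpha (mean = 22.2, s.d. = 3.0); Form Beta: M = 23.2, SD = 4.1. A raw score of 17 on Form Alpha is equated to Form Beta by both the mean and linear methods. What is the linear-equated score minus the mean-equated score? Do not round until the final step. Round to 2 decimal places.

Mean-equated: 17 + (23.2 − 22.2) = 18.00
Linear-equated: (4.1/3.0)(17 − 22.2) + 23.2 = 16.093
Difference = 16.093 − 18.00 = -1.91

-1.91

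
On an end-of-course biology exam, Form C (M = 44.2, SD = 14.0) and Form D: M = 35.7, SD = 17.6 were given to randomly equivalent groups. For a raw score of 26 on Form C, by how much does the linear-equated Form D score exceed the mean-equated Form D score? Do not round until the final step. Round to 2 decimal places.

-4.68

Mean-equated: 26 + (35.7 − 44.2) = 17.50
Linear-equated: (17.6/14.0)(26 − 44.2) + 35.7 = 12.820
Difference = 12.820 − 17.50 = -4.68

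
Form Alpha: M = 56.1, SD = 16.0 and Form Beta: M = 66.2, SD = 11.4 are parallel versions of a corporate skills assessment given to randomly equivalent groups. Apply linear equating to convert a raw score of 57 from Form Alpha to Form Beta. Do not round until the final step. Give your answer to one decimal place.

66.8

Linear equating: y = (SD_Y/SD_X)(x − M_X) + M_Y
y = (11.4/16.0)(57 − 56.1) + 66.2
y = 0.712500 × 0.9 + 66.2 = 0.6412 + 66.2 = 66.8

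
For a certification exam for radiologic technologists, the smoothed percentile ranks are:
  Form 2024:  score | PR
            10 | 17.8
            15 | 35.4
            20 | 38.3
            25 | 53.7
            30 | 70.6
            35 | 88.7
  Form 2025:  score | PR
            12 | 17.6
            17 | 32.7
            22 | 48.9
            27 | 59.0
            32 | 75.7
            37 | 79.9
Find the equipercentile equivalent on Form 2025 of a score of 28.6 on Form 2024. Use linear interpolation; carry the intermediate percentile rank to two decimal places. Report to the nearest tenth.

PR of 28.6 on Form 2024: 53.7 + (28.6 − 25)/(30 − 25) × (70.6 − 53.7) = 65.87
On Form 2025, PR 65.87 falls between score 27 (PR 59.0) and 32 (PR 75.7).
Interpolate: 27 + (65.87 − 59.0)/(75.7 − 59.0) × (32 − 27) = 29.1

29.1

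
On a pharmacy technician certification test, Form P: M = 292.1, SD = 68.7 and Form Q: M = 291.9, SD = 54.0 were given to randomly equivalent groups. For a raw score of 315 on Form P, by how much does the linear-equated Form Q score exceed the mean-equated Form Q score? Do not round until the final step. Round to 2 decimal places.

Mean-equated: 315 + (291.9 − 292.1) = 314.80
Linear-equated: (54.0/68.7)(315 − 292.1) + 291.9 = 309.900
Difference = 309.900 − 314.80 = -4.90

-4.90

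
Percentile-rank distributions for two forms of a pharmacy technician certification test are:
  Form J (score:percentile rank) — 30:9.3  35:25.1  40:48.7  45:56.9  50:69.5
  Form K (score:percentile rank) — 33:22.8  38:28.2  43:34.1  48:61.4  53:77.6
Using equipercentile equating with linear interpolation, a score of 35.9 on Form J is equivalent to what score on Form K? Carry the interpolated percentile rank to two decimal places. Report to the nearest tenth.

PR of 35.9 on Form J: 25.1 + (35.9 − 35)/(40 − 35) × (48.7 − 25.1) = 29.35
On Form K, PR 29.35 falls between score 38 (PR 28.2) and 43 (PR 34.1).
Interpolate: 38 + (29.35 − 28.2)/(34.1 − 28.2) × (43 − 38) = 39.0

39.0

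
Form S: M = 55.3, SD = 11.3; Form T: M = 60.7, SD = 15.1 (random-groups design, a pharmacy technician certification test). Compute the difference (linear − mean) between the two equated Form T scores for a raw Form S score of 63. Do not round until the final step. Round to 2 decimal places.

2.59

Mean-equated: 63 + (60.7 − 55.3) = 68.40
Linear-equated: (15.1/11.3)(63 − 55.3) + 60.7 = 70.989
Difference = 70.989 − 68.40 = 2.59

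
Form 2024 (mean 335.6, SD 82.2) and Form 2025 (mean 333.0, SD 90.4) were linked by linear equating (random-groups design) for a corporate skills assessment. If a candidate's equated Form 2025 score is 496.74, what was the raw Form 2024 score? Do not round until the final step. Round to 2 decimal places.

Invert y = (SD_Y/SD_X)(x − M_X) + M_Y:
x = (SD_X/SD_Y)(y − M_Y) + M_X = (82.2/90.4)(496.74 − 333.0) + 335.6
x = 0.909292 × 163.740 + 335.6 = 484.49

484.49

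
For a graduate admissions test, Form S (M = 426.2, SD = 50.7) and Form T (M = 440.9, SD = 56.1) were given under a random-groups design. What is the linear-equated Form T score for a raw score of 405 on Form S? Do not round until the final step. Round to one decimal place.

417.4

Linear equating: y = (SD_Y/SD_X)(x − M_X) + M_Y
y = (56.1/50.7)(405 − 426.2) + 440.9
y = 1.106509 × -21.2 + 440.9 = -23.4580 + 440.9 = 417.4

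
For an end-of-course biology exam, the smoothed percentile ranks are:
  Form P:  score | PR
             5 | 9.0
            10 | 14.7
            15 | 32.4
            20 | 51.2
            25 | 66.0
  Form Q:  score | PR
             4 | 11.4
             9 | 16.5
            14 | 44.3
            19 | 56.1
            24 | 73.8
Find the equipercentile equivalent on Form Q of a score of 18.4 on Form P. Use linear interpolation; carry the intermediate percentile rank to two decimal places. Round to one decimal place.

14.4

PR of 18.4 on Form P: 32.4 + (18.4 − 15)/(20 − 15) × (51.2 − 32.4) = 45.18
On Form Q, PR 45.18 falls between score 14 (PR 44.3) and 19 (PR 56.1).
Interpolate: 14 + (45.18 − 44.3)/(56.1 − 44.3) × (19 − 14) = 14.4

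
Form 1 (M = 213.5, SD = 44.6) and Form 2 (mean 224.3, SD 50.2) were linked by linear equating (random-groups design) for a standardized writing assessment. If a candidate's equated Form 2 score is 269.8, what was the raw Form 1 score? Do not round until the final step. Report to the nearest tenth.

253.9

Invert y = (SD_Y/SD_X)(x − M_X) + M_Y:
x = (SD_X/SD_Y)(y − M_Y) + M_X = (44.6/50.2)(269.8 − 224.3) + 213.5
x = 0.888446 × 45.500 + 213.5 = 253.9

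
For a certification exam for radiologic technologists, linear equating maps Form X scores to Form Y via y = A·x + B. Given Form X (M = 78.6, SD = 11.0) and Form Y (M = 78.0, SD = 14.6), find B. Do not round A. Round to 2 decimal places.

A = SD_Y / SD_X = 14.6 / 11.0 = 1.327273
B = M_Y − A·M_X = 78.0 − 1.327273 × 78.6 = -26.32

-26.32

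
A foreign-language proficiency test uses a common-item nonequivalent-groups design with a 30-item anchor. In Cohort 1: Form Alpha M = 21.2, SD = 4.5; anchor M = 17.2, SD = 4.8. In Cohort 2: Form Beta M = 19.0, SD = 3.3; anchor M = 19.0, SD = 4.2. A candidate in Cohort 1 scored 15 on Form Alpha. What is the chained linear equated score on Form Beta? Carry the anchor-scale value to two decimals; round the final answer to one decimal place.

12.4

Form Alpha → anchor (Cohort 1): v = (4.8/4.5)(15 − 21.2) + 17.2 = 10.59
anchor → Form Beta (Cohort 2): y = (3.3/4.2)(10.59 − 19.0) + 19.0 = 12.4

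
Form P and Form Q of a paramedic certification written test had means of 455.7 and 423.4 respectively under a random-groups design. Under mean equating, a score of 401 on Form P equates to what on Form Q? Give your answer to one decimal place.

Mean equating: y = x + (M_Y − M_X) = 401 + (423.4 − 455.7) = 368.7

368.7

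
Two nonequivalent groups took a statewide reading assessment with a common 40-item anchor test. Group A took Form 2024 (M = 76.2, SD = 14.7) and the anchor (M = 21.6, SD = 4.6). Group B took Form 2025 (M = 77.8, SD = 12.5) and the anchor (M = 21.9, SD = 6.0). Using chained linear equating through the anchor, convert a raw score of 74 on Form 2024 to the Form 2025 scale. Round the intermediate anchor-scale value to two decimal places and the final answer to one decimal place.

Form 2024 → anchor (Group A): v = (4.6/14.7)(74 − 76.2) + 21.6 = 20.91
anchor → Form 2025 (Group B): y = (12.5/6.0)(20.91 − 21.9) + 77.8 = 75.7

75.7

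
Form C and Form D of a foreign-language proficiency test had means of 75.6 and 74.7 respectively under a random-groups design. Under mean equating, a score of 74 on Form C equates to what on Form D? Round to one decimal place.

Mean equating: y = x + (M_Y − M_X) = 74 + (74.7 − 75.6) = 73.1

73.1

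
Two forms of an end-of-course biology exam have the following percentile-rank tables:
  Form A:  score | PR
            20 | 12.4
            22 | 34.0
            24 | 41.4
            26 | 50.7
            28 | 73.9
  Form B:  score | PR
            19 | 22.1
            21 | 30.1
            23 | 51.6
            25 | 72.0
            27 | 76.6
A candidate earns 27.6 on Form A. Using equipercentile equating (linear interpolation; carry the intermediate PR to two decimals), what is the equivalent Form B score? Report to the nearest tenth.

24.7

PR of 27.6 on Form A: 50.7 + (27.6 − 26)/(28 − 26) × (73.9 − 50.7) = 69.26
On Form B, PR 69.26 falls between score 23 (PR 51.6) and 25 (PR 72.0).
Interpolate: 23 + (69.26 − 51.6)/(72.0 − 51.6) × (25 − 23) = 24.7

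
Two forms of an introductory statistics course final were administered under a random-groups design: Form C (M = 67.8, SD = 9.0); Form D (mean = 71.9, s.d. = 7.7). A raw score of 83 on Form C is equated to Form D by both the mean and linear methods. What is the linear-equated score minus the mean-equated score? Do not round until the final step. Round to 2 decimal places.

Mean-equated: 83 + (71.9 − 67.8) = 87.10
Linear-equated: (7.7/9.0)(83 − 67.8) + 71.9 = 84.904
Difference = 84.904 − 87.10 = -2.20

-2.20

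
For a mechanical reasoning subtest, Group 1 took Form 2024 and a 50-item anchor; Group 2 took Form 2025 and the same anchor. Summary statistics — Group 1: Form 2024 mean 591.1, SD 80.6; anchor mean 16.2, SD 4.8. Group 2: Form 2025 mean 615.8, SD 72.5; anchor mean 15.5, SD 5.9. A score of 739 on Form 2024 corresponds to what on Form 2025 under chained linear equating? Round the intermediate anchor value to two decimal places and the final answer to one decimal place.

732.7

Form 2024 → anchor (Group 1): v = (4.8/80.6)(739 − 591.1) + 16.2 = 25.01
anchor → Form 2025 (Group 2): y = (72.5/5.9)(25.01 − 15.5) + 615.8 = 732.7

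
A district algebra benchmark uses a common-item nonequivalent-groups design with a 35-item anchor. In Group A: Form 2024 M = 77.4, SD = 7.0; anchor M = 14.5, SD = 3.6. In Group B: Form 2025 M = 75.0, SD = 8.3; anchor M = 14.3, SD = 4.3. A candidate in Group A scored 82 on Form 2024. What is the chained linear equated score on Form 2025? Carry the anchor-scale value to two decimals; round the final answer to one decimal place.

80.0

Form 2024 → anchor (Group A): v = (3.6/7.0)(82 − 77.4) + 14.5 = 16.87
anchor → Form 2025 (Group B): y = (8.3/4.3)(16.87 − 14.3) + 75.0 = 80.0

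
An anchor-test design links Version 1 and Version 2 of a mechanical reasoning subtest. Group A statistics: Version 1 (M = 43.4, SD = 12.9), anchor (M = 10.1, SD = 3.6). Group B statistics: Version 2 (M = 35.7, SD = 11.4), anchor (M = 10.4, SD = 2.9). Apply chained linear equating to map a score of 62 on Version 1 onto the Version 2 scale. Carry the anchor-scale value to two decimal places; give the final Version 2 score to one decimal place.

54.9

Version 1 → anchor (Group A): v = (3.6/12.9)(62 − 43.4) + 10.1 = 15.29
anchor → Version 2 (Group B): y = (11.4/2.9)(15.29 − 10.4) + 35.7 = 54.9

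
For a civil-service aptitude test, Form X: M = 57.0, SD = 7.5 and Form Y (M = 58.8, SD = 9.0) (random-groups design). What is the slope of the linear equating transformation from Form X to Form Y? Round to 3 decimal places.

1.200

A = SD_Y / SD_X = 9.0 / 7.5 = 1.200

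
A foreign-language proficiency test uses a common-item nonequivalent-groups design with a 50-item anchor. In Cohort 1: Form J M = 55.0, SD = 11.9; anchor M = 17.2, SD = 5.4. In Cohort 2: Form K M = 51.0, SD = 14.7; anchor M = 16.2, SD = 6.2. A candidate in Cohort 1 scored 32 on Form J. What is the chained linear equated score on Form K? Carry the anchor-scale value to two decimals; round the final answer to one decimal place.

Form J → anchor (Cohort 1): v = (5.4/11.9)(32 − 55.0) + 17.2 = 6.76
anchor → Form K (Cohort 2): y = (14.7/6.2)(6.76 − 16.2) + 51.0 = 28.6

28.6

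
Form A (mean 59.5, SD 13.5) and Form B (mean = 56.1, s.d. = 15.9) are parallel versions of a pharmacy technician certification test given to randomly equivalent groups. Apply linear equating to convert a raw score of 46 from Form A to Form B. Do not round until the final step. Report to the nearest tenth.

Linear equating: y = (SD_Y/SD_X)(x − M_X) + M_Y
y = (15.9/13.5)(46 − 59.5) + 56.1
y = 1.177778 × -13.5 + 56.1 = -15.9000 + 56.1 = 40.2

40.2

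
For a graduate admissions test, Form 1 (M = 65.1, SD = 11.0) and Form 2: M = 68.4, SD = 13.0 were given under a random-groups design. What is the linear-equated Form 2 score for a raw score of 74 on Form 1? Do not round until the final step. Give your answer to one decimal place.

78.9

Linear equating: y = (SD_Y/SD_X)(x − M_X) + M_Y
y = (13.0/11.0)(74 − 65.1) + 68.4
y = 1.181818 × 8.9 + 68.4 = 10.5182 + 68.4 = 78.9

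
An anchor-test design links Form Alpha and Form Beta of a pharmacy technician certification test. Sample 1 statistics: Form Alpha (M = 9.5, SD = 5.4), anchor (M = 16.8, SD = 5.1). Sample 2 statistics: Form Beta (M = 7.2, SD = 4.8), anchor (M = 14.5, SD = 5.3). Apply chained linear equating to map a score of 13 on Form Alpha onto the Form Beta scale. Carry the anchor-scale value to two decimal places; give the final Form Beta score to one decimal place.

12.3

Form Alpha → anchor (Sample 1): v = (5.1/5.4)(13 − 9.5) + 16.8 = 20.11
anchor → Form Beta (Sample 2): y = (4.8/5.3)(20.11 − 14.5) + 7.2 = 12.3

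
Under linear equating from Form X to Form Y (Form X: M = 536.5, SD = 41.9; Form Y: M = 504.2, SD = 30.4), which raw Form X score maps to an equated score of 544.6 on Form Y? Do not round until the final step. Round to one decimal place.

592.2

Invert y = (SD_Y/SD_X)(x − M_X) + M_Y:
x = (SD_X/SD_Y)(y − M_Y) + M_X = (41.9/30.4)(544.6 − 504.2) + 536.5
x = 1.378289 × 40.400 + 536.5 = 592.2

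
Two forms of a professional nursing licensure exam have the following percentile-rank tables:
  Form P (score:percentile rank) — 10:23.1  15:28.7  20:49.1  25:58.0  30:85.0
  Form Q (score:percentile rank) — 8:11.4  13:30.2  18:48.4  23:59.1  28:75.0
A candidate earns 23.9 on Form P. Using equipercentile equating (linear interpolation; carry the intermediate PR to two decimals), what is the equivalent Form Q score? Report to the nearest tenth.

PR of 23.9 on Form P: 49.1 + (23.9 − 20)/(25 − 20) × (58.0 − 49.1) = 56.04
On Form Q, PR 56.04 falls between score 18 (PR 48.4) and 23 (PR 59.1).
Interpolate: 18 + (56.04 − 48.4)/(59.1 − 48.4) × (23 − 18) = 21.6

21.6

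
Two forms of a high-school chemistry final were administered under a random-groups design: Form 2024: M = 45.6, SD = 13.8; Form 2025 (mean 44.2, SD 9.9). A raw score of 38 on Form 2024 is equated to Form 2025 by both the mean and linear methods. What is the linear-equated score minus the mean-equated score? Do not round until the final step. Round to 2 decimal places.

2.15

Mean-equated: 38 + (44.2 − 45.6) = 36.60
Linear-equated: (9.9/13.8)(38 − 45.6) + 44.2 = 38.748
Difference = 38.748 − 36.60 = 2.15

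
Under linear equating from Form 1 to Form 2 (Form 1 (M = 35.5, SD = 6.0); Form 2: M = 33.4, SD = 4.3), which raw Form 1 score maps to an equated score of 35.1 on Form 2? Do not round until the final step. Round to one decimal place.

37.9

Invert y = (SD_Y/SD_X)(x − M_X) + M_Y:
x = (SD_X/SD_Y)(y − M_Y) + M_X = (6.0/4.3)(35.1 − 33.4) + 35.5
x = 1.395349 × 1.700 + 35.5 = 37.9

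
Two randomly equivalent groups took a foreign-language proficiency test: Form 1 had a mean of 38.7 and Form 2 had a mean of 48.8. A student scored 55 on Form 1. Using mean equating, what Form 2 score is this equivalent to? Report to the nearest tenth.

65.1

Mean equating: y = x + (M_Y − M_X) = 55 + (48.8 − 38.7) = 65.1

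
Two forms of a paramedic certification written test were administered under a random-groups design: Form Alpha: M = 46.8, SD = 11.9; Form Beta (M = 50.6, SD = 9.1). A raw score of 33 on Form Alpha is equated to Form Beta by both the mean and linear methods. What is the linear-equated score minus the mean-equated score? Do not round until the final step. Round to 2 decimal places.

Mean-equated: 33 + (50.6 − 46.8) = 36.80
Linear-equated: (9.1/11.9)(33 − 46.8) + 50.6 = 40.047
Difference = 40.047 − 36.80 = 3.25

3.25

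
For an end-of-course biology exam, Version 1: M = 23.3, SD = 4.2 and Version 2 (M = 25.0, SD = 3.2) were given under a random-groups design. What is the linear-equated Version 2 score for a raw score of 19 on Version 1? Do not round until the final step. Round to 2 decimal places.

Linear equating: y = (SD_Y/SD_X)(x − M_X) + M_Y
y = (3.2/4.2)(19 − 23.3) + 25.0
y = 0.761905 × -4.3 + 25.0 = -3.2762 + 25.0 = 21.72

21.72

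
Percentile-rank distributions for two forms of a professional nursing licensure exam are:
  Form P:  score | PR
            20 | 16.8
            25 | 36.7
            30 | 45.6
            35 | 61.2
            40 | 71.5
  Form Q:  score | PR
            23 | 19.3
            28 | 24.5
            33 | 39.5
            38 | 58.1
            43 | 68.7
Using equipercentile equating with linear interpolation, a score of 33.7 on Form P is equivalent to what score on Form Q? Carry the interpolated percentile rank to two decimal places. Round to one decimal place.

PR of 33.7 on Form P: 45.6 + (33.7 − 30)/(35 − 30) × (61.2 − 45.6) = 57.14
On Form Q, PR 57.14 falls between score 33 (PR 39.5) and 38 (PR 58.1).
Interpolate: 33 + (57.14 − 39.5)/(58.1 − 39.5) × (38 − 33) = 37.7

37.7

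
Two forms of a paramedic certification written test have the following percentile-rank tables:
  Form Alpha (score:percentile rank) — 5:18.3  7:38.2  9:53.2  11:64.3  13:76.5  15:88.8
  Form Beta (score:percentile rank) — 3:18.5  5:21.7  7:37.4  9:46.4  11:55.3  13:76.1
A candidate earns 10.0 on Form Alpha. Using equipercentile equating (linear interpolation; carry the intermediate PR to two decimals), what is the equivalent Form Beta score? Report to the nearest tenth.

11.3

PR of 10.0 on Form Alpha: 53.2 + (10.0 − 9)/(11 − 9) × (64.3 − 53.2) = 58.75
On Form Beta, PR 58.75 falls between score 11 (PR 55.3) and 13 (PR 76.1).
Interpolate: 11 + (58.75 − 55.3)/(76.1 − 55.3) × (13 − 11) = 11.3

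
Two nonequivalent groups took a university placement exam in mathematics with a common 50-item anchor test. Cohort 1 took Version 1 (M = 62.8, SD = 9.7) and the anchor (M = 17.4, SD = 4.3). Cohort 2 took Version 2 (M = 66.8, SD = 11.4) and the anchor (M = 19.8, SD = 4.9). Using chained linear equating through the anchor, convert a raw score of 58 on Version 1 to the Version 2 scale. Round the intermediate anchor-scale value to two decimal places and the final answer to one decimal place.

56.3

Version 1 → anchor (Cohort 1): v = (4.3/9.7)(58 − 62.8) + 17.4 = 15.27
anchor → Version 2 (Cohort 2): y = (11.4/4.9)(15.27 − 19.8) + 66.8 = 56.3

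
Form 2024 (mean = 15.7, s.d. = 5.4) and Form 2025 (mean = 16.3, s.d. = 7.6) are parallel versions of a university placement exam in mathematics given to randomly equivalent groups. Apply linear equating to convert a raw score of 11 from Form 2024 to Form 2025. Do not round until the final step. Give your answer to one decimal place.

9.7

Linear equating: y = (SD_Y/SD_X)(x − M_X) + M_Y
y = (7.6/5.4)(11 − 15.7) + 16.3
y = 1.407407 × -4.7 + 16.3 = -6.6148 + 16.3 = 9.7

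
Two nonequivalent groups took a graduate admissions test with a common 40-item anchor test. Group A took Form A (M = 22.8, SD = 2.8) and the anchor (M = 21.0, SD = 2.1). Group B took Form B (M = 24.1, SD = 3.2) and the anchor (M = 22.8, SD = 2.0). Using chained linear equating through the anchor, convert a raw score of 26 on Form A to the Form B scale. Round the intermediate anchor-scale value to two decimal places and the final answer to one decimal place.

Form A → anchor (Group A): v = (2.1/2.8)(26 − 22.8) + 21.0 = 23.40
anchor → Form B (Group B): y = (3.2/2.0)(23.40 − 22.8) + 24.1 = 25.1

25.1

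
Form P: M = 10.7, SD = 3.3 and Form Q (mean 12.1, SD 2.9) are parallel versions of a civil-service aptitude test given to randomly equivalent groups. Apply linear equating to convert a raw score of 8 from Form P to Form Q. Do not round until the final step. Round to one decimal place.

Linear equating: y = (SD_Y/SD_X)(x − M_X) + M_Y
y = (2.9/3.3)(8 − 10.7) + 12.1
y = 0.878788 × -2.7 + 12.1 = -2.3727 + 12.1 = 9.7

9.7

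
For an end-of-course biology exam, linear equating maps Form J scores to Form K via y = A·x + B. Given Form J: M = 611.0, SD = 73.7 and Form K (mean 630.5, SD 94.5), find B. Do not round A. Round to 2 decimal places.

-152.94

A = SD_Y / SD_X = 94.5 / 73.7 = 1.282225
B = M_Y − A·M_X = 630.5 − 1.282225 × 611.0 = -152.94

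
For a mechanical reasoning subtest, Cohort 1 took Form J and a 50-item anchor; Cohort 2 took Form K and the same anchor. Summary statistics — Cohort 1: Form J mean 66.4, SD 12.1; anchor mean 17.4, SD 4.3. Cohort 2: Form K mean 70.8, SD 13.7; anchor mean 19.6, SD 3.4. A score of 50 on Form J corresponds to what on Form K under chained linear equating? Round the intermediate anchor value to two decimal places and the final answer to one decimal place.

38.4

Form J → anchor (Cohort 1): v = (4.3/12.1)(50 − 66.4) + 17.4 = 11.57
anchor → Form K (Cohort 2): y = (13.7/3.4)(11.57 − 19.6) + 70.8 = 38.4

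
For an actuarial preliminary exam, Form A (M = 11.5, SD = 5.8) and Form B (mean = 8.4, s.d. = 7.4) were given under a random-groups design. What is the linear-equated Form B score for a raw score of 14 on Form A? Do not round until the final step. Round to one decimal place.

11.6

Linear equating: y = (SD_Y/SD_X)(x − M_X) + M_Y
y = (7.4/5.8)(14 − 11.5) + 8.4
y = 1.275862 × 2.5 + 8.4 = 3.1897 + 8.4 = 11.6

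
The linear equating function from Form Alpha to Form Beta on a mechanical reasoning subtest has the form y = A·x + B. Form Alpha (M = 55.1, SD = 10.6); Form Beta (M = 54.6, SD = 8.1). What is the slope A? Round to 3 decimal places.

0.764

A = SD_Y / SD_X = 8.1 / 10.6 = 0.764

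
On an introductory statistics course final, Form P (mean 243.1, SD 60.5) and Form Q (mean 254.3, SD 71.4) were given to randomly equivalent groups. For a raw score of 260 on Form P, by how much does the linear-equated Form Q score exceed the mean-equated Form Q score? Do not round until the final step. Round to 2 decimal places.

Mean-equated: 260 + (254.3 − 243.1) = 271.20
Linear-equated: (71.4/60.5)(260 − 243.1) + 254.3 = 274.245
Difference = 274.245 − 271.20 = 3.04

3.04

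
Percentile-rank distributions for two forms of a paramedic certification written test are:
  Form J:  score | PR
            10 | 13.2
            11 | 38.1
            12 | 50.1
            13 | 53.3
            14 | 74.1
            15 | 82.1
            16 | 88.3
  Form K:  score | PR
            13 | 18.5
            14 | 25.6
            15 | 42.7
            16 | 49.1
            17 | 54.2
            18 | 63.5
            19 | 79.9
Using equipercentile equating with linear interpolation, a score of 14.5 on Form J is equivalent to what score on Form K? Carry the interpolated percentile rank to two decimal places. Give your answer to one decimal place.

PR of 14.5 on Form J: 74.1 + (14.5 − 14)/(15 − 14) × (82.1 − 74.1) = 78.10
On Form K, PR 78.10 falls between score 18 (PR 63.5) and 19 (PR 79.9).
Interpolate: 18 + (78.10 − 63.5)/(79.9 − 63.5) × (19 − 18) = 18.9

18.9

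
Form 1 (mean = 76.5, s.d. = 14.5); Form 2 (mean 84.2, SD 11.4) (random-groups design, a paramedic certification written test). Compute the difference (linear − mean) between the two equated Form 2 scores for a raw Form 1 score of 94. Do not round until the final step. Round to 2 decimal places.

Mean-equated: 94 + (84.2 − 76.5) = 101.70
Linear-equated: (11.4/14.5)(94 − 76.5) + 84.2 = 97.959
Difference = 97.959 − 101.70 = -3.74

-3.74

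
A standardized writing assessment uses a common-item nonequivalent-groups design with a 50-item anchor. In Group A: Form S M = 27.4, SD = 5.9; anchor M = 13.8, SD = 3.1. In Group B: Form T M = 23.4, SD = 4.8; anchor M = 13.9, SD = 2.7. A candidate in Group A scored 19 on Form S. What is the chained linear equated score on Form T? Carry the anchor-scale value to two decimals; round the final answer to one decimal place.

15.4

Form S → anchor (Group A): v = (3.1/5.9)(19 − 27.4) + 13.8 = 9.39
anchor → Form T (Group B): y = (4.8/2.7)(9.39 − 13.9) + 23.4 = 15.4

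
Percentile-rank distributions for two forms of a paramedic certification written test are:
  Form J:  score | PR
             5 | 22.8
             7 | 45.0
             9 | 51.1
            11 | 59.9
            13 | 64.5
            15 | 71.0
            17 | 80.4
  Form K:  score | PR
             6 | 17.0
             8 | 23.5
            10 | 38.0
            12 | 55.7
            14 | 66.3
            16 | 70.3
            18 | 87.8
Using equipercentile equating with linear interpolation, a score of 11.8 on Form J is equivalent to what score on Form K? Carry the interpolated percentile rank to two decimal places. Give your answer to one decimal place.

13.1

PR of 11.8 on Form J: 59.9 + (11.8 − 11)/(13 − 11) × (64.5 − 59.9) = 61.74
On Form K, PR 61.74 falls between score 12 (PR 55.7) and 14 (PR 66.3).
Interpolate: 12 + (61.74 − 55.7)/(66.3 − 55.7) × (14 − 12) = 13.1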